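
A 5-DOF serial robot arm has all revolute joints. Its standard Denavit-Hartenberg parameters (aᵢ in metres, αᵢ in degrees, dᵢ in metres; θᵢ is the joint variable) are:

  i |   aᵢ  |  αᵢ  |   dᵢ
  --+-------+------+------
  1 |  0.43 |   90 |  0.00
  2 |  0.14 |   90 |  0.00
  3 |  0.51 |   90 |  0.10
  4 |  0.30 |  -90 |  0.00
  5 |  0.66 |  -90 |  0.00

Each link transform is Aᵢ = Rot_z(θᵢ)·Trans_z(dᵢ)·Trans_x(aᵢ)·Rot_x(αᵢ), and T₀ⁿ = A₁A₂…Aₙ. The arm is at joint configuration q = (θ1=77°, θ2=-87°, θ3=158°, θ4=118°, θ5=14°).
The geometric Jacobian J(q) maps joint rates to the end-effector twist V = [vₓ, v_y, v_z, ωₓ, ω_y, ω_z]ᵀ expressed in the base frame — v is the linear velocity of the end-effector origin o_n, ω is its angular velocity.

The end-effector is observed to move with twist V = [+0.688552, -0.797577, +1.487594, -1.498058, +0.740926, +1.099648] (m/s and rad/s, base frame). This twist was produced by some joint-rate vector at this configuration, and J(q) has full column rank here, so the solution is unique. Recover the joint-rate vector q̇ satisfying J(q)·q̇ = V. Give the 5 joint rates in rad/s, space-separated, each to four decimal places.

o_n = [-0.2313, -0.4579, -0.0653]
J₁: ẑ×o_n = [0.4579, -0.2313, 0.0000], ω = ẑ
J2: z=[0.9744, -0.2250, 0.0000] o=[0.0967, 0.4190, 0.0000] → [0.0147, 0.0637, -0.9282, 0.9744, -0.2250, 0.0000]
J3: z=[-0.2246, -0.9730, -0.0523] o=[0.0984, 0.4261, -0.1398] → [-0.1187, 0.0340, -0.1222, -0.2246, -0.9730, -0.0523]
J4: z=[0.9078, -0.1895, -0.3741] o=[0.2565, 0.2617, 0.3272] → [-0.1948, 0.5388, -0.7457, 0.9078, -0.1895, -0.3741]
J5: z=[-0.2072, 0.5730, -0.7930] o=[0.1471, 0.0225, 0.1829] → [-0.5232, 0.2487, 0.3164, -0.2072, 0.5730, -0.7930]
q̇ = J⁺·V = [0.1830, -0.9850, -0.7460, -0.9300, -0.6680]

0.1830 -0.9850 -0.7460 -0.9300 -0.6680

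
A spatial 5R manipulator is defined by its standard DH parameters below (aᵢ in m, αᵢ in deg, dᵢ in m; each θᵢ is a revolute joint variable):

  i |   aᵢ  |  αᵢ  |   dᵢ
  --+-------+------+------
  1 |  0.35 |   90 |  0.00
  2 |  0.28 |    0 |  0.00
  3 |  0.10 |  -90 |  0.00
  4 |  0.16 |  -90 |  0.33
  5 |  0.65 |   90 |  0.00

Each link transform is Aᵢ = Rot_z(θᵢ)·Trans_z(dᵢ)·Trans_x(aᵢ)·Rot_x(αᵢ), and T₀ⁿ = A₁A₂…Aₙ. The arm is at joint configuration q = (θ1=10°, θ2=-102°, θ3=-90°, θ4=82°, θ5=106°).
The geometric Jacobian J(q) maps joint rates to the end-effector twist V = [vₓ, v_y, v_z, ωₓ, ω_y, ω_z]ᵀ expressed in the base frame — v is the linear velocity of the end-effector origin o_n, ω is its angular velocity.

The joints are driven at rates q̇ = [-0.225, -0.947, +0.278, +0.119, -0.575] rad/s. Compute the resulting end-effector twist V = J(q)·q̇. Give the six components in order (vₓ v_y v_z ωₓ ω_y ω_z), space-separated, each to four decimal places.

-0.1372 0.2778 0.1894 -0.6751 0.4790 -0.2230

o_n = [0.2573, 0.0261, 0.0347]
J₁: ẑ×o_n = [-0.0261, 0.2573, 0.0000], ω = ẑ
J2: z=[0.1736, -0.9848, 0.0000] o=[0.3447, 0.0608, 0.0000] → [-0.0342, -0.0060, -0.0921, 0.1736, -0.9848, 0.0000]
J3: z=[0.1736, -0.9848, 0.0000] o=[0.2874, 0.0507, -0.2739] → [-0.3039, -0.0536, -0.0339, 0.1736, -0.9848, 0.0000]
J4: z=[-0.2048, -0.0361, -0.9781] o=[0.1910, 0.0337, -0.2531] → [-0.0178, -0.0059, 0.0039, -0.2048, -0.0361, -0.9781]
J5: z=[0.9297, 0.3053, -0.2059] o=[0.0745, 0.1740, -0.5712] → [0.1545, -0.6010, -0.1933, 0.9297, 0.3053, -0.2059]
V = J·q̇ = [-0.1372, 0.2778, 0.1894, -0.6751, 0.4790, -0.2230]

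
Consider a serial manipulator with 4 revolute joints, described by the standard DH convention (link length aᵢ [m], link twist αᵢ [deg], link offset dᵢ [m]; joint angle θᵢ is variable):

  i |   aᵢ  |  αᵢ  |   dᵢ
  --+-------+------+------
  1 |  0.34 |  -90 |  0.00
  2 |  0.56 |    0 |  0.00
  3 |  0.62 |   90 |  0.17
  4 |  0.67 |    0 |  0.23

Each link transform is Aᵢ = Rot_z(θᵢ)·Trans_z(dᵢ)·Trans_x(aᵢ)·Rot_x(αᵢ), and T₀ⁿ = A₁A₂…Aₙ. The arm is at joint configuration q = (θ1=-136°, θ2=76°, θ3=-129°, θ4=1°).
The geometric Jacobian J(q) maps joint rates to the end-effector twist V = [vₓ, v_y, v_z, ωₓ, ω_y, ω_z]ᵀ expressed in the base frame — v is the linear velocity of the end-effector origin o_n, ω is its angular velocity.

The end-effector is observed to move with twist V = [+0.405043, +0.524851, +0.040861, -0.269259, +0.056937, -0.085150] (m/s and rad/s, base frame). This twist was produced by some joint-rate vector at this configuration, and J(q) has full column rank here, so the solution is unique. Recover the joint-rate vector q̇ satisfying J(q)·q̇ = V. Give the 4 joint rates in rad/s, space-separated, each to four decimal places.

o_n = [-0.6421, -0.8726, 0.6252]
J₁: ẑ×o_n = [0.8726, -0.6421, 0.0000], ω = ẑ
J2: z=[0.6947, -0.7193, 0.0000] o=[-0.2446, -0.2362, 0.0000] → [-0.4497, -0.4343, -0.7281, 0.6947, -0.7193, 0.0000]
J3: z=[0.6947, -0.7193, 0.0000] o=[-0.3420, -0.3303, -0.5434] → [-0.8406, -0.8118, -0.5926, 0.6947, -0.7193, 0.0000]
J4: z=[0.5745, 0.5548, 0.6018] o=[-0.4923, -0.7118, -0.0482] → [0.4704, -0.4770, -0.0093, 0.5745, 0.5548, 0.6018]
q̇ = J⁺·V = [0.0310, 0.7090, -0.9370, -0.1930]

0.0310 0.7090 -0.9370 -0.1930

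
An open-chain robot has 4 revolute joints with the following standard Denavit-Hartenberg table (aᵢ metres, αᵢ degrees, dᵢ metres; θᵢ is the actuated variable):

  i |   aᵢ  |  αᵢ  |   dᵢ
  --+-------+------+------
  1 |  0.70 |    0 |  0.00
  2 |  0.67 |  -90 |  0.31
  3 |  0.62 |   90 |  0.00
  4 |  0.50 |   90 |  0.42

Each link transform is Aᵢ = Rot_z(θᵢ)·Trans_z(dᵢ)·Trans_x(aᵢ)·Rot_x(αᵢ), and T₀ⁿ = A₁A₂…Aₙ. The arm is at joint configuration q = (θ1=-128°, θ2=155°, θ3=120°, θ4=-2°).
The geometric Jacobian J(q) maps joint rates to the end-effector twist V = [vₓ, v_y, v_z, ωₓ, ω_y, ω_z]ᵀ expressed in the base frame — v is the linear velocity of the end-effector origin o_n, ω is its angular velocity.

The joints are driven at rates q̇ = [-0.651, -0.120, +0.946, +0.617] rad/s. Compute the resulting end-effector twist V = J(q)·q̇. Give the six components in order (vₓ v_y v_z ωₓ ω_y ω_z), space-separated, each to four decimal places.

-1.3443 -0.2855 0.1762 0.0466 1.0855 -1.0795

o_n = [-0.0008, -0.3520, -0.8697]
J₁: ẑ×o_n = [0.3520, -0.0008, 0.0000], ω = ẑ
J2: z=[0.0000, 0.0000, 1.0000] o=[-0.4310, -0.5516, 0.0000] → [-0.1996, 0.4302, 0.0000, 0.0000, 0.0000, 1.0000]
J3: z=[-0.4540, 0.8910, 0.0000] o=[0.1660, -0.2474, 0.3100] → [-1.0511, -0.5356, 0.1961, -0.4540, 0.8910, 0.0000]
J4: z=[0.7716, 0.3932, -0.5000] o=[-0.1102, -0.3882, -0.2269] → [-0.2346, 0.4413, -0.0151, 0.7716, 0.3932, -0.5000]
V = J·q̇ = [-1.3443, -0.2855, 0.1762, 0.0466, 1.0855, -1.0795]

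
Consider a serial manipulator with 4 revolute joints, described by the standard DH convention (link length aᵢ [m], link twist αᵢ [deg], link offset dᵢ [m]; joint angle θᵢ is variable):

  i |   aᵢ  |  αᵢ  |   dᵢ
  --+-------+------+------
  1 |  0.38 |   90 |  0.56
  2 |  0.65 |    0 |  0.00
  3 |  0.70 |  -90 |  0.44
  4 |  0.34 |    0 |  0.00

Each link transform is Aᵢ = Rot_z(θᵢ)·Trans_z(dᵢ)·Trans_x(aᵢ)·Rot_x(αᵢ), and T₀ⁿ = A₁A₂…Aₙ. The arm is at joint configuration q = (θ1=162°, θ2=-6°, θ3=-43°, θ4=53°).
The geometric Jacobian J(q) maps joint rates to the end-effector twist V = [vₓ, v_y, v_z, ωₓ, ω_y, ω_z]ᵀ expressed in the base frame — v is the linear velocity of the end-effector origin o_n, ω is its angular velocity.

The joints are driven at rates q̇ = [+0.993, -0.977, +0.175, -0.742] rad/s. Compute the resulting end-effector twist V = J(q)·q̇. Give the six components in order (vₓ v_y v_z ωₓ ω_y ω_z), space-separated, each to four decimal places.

-0.1511 -1.4826 -1.2596 0.2848 -0.9358 0.5062

o_n = [-1.4886, 0.6608, -0.1907]
J₁: ẑ×o_n = [-0.6608, -1.4886, 0.0000], ω = ẑ
J2: z=[0.3090, 0.9511, 0.0000] o=[-0.3614, 0.1174, 0.5600] → [-0.7139, 0.2320, 1.2399, 0.3090, 0.9511, 0.0000]
J3: z=[0.3090, 0.9511, 0.0000] o=[-0.9762, 0.3172, 0.4921] → [-0.6493, 0.2110, 0.5935, 0.3090, 0.9511, 0.0000]
J4: z=[-0.7178, 0.2332, 0.6561] o=[-1.2770, 0.8776, -0.0362] → [0.1062, -0.2497, 0.2049, -0.7178, 0.2332, 0.6561]
V = J·q̇ = [-0.1511, -1.4826, -1.2596, 0.2848, -0.9358, 0.5062]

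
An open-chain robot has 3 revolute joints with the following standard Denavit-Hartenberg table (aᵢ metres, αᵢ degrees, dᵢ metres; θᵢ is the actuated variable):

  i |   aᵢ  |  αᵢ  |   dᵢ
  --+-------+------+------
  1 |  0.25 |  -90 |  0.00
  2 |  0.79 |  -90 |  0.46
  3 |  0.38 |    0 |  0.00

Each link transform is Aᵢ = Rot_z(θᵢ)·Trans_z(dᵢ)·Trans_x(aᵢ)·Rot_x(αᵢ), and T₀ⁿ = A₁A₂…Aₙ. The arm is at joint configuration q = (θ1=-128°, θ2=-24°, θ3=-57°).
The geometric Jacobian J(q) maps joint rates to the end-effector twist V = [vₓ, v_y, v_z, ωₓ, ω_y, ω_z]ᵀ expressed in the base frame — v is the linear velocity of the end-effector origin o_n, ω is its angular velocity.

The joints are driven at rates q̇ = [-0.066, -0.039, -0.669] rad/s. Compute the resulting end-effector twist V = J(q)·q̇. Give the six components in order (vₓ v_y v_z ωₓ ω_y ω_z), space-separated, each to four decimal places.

0.1467 0.0874 -0.0512 0.1368 0.2384 0.5452

o_n = [-0.1010, -1.3941, 0.4055]
J₁: ẑ×o_n = [1.3941, -0.1010, 0.0000], ω = ẑ
J2: z=[0.7880, -0.6157, 0.0000] o=[-0.1539, -0.1970, 0.0000] → [-0.2497, -0.3195, -0.9108, 0.7880, -0.6157, 0.0000]
J3: z=[-0.2504, -0.3205, -0.9135] o=[-0.2358, -1.0489, 0.3213] → [-0.3423, -0.1020, 0.1296, -0.2504, -0.3205, -0.9135]
V = J·q̇ = [0.1467, 0.0874, -0.0512, 0.1368, 0.2384, 0.5452]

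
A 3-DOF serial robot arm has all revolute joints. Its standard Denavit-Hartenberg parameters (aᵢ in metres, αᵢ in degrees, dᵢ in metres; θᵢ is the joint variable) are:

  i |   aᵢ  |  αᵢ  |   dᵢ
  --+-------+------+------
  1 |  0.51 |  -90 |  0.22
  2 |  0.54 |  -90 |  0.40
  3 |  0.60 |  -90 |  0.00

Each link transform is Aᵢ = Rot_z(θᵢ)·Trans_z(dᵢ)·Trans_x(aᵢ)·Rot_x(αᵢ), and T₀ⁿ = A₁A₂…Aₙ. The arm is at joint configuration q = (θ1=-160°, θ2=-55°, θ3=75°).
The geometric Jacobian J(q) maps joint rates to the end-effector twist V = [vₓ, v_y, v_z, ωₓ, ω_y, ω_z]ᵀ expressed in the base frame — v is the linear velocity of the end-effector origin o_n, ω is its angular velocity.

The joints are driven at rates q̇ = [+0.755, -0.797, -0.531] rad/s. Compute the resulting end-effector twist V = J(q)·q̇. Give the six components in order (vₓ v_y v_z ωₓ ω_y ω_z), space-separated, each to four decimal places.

0.3962 -0.6737 0.5699 0.1361 0.8977 1.0596

o_n = [-0.9154, -0.1421, 0.7895]
J₁: ẑ×o_n = [0.1421, -0.9154, 0.0000], ω = ẑ
J2: z=[0.3420, -0.9397, 0.0000] o=[-0.4792, -0.1744, 0.2200] → [-0.5352, -0.1948, -0.3988, 0.3420, -0.9397, 0.0000]
J3: z=[-0.7698, -0.2802, -0.5736] o=[-0.6335, -0.6562, 0.6623] → [0.2593, 0.2596, -0.4747, -0.7698, -0.2802, -0.5736]
V = J·q̇ = [0.3962, -0.6737, 0.5699, 0.1361, 0.8977, 1.0596]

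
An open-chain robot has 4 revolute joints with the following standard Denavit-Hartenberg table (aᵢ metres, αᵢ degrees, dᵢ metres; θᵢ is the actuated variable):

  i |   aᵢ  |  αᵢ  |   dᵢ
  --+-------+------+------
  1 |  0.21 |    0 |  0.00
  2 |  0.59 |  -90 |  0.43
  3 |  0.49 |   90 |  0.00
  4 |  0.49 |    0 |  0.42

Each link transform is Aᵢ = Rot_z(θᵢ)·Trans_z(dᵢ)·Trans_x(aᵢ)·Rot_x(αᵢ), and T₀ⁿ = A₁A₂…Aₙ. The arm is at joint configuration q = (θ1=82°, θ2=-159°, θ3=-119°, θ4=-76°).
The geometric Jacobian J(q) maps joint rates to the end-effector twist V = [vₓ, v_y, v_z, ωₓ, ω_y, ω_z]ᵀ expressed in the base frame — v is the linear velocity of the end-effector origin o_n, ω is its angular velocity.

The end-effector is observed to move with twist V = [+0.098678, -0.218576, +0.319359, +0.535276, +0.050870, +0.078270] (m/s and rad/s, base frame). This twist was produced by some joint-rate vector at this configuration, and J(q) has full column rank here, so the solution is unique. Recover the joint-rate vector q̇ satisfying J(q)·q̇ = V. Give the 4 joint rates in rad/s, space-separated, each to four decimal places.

o_n = [-0.4503, 0.1715, 0.7586]
J₁: ẑ×o_n = [-0.1715, -0.4503, 0.0000], ω = ẑ
J2: z=[0.0000, 0.0000, 1.0000] o=[0.0292, 0.2080, 0.0000] → [0.0364, -0.4795, 0.0000, 0.0000, 0.0000, 1.0000]
J3: z=[0.9744, 0.2250, 0.0000] o=[0.1619, -0.3669, 0.4300] → [0.0739, -0.3202, 0.6624, 0.9744, 0.2250, 0.0000]
J4: z=[-0.1967, 0.8522, -0.4848] o=[0.1085, -0.1355, 0.8586] → [0.0637, 0.2513, 0.4158, -0.1967, 0.8522, -0.4848]
q̇ = J⁺·V = [-0.3030, 0.3420, 0.5330, -0.0810]

-0.3030 0.3420 0.5330 -0.0810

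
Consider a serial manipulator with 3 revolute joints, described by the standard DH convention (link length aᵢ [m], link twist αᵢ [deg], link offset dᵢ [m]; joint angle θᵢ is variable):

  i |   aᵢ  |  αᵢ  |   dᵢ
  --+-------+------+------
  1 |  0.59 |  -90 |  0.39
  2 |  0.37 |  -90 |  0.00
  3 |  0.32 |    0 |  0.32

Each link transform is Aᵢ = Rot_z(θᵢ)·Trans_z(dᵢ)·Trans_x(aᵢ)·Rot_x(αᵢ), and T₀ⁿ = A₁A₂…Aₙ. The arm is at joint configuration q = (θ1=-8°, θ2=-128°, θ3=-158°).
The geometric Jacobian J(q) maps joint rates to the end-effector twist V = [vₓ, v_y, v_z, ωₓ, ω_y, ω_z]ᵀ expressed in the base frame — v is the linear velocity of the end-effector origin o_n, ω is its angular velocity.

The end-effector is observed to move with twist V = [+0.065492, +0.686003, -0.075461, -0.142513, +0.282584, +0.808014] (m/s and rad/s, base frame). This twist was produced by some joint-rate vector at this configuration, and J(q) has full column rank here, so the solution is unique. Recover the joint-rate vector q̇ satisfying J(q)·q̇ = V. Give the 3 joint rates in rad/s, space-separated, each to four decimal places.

o_n = [0.8060, 0.0078, 0.6448]
J₁: ẑ×o_n = [-0.0078, 0.8060, 0.0000], ω = ẑ
J2: z=[0.1392, 0.9903, 0.0000] o=[0.5843, -0.0821, 0.3900] → [0.2523, -0.0355, -0.2070, 0.1392, 0.9903, 0.0000]
J3: z=[0.7803, -0.1097, 0.6157] o=[0.3587, -0.0504, 0.6816] → [-0.0318, 0.3041, 0.0945, 0.7803, -0.1097, 0.6157]
q̇ = J⁺·V = [0.9490, 0.2600, -0.2290]

0.9490 0.2600 -0.2290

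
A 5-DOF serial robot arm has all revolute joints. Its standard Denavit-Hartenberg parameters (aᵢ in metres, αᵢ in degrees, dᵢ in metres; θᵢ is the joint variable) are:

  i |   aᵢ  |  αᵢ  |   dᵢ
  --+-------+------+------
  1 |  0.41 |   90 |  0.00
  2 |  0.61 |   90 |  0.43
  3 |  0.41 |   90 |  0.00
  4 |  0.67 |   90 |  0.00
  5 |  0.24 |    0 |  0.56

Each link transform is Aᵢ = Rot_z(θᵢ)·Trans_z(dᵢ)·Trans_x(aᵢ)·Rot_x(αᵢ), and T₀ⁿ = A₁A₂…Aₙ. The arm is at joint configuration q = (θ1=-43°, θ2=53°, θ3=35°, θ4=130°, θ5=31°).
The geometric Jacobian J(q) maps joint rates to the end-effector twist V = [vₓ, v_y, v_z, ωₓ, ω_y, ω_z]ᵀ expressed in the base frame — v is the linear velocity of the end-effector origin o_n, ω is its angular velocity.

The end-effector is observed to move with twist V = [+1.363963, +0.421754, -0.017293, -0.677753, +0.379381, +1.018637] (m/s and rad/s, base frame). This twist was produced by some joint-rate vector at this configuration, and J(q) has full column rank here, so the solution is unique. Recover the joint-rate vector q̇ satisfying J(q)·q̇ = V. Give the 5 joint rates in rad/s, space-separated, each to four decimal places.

0.7060 -0.2740 -0.8710 -0.4930 0.1250

o_n = [0.9690, -1.5696, 0.1041]
J₁: ẑ×o_n = [1.5696, 0.9690, -0.0000], ω = ẑ
J2: z=[-0.6820, -0.7314, 0.0000] o=[0.2999, -0.2796, 0.0000] → [-0.0761, 0.0710, 1.3691, -0.6820, -0.7314, 0.0000]
J3: z=[0.5841, -0.5447, -0.6018] o=[0.2751, -0.8445, 0.4872] → [-0.2277, -0.1938, -0.0456, 0.5841, -0.5447, -0.6018]
J4: z=[0.8111, 0.3637, 0.4581] o=[0.2625, -1.1543, 0.7554] → [-0.0466, 0.8519, -0.5938, 0.8111, 0.3637, 0.4581]
J5: z=[0.3520, -0.9290, 0.1143] o=[0.5755, -1.1084, 0.1648] → [0.1091, 0.0663, 0.2032, 0.3520, -0.9290, 0.1143]
q̇ = J⁺·V = [0.7060, -0.2740, -0.8710, -0.4930, 0.1250]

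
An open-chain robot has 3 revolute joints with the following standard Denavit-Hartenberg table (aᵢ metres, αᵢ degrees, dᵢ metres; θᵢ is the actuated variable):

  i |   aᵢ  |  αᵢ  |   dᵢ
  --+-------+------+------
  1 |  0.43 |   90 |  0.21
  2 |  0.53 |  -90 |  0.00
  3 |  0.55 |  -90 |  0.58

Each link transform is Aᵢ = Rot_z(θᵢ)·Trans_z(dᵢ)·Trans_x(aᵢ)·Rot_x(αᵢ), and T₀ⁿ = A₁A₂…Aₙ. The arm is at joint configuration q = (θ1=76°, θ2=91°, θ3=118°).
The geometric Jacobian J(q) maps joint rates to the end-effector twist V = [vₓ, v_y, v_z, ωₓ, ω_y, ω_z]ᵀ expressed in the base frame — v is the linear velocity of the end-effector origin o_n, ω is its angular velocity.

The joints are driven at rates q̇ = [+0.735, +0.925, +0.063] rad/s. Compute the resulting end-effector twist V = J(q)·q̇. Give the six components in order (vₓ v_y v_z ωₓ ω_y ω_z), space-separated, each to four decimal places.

-0.0187 -0.6121 -0.5714 0.8823 -0.2849 0.7339

o_n = [-0.5086, -0.0326, 0.4716]
J₁: ẑ×o_n = [0.0326, -0.5086, 0.0000], ω = ẑ
J2: z=[0.9703, -0.2419, 0.0000] o=[0.1040, 0.4172, 0.2100] → [-0.0633, -0.2539, -0.5847, 0.9703, -0.2419, 0.0000]
J3: z=[-0.2419, -0.9701, -0.0175] o=[0.1018, 0.4083, 0.7399] → [0.2526, -0.0542, -0.4855, -0.2419, -0.9701, -0.0175]
V = J·q̇ = [-0.0187, -0.6121, -0.5714, 0.8823, -0.2849, 0.7339]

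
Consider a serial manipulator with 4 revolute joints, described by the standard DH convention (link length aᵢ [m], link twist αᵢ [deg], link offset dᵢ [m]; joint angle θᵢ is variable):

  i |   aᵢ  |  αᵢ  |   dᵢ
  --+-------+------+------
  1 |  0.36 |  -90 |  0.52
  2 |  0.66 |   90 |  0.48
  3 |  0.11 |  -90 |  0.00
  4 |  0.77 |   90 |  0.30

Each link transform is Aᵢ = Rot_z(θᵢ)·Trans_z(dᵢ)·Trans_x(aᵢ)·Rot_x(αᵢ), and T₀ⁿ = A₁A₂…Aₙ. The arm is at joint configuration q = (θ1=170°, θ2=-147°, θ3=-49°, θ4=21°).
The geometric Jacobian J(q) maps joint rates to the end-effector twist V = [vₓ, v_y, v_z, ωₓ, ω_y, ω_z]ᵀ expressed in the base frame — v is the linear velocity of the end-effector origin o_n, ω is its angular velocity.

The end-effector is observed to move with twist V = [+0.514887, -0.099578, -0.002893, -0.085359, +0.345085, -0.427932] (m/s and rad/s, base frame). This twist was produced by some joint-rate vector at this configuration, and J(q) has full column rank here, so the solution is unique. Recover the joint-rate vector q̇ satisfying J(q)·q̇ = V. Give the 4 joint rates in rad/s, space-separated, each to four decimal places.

o_n = [0.6698, -0.1702, 1.5304]
J₁: ẑ×o_n = [0.1702, 0.6698, -0.0000], ω = ẑ
J2: z=[-0.1736, -0.9848, 0.0000] o=[-0.3545, 0.0625, 0.5200] → [-0.9950, 0.1754, 1.0492, -0.1736, -0.9848, 0.0000]
J3: z=[0.5364, -0.0946, -0.8387] o=[0.1072, -0.5063, 0.8795] → [0.2204, -0.8209, 0.2335, 0.5364, -0.0946, -0.8387]
J4: z=[0.5094, -0.7560, 0.4110] o=[0.1813, -0.4351, 0.9188] → [-0.5713, -0.1107, 0.5043, 0.5094, -0.7560, 0.4110]
q̇ = J⁺·V = [0.5670, 0.2510, 0.7560, -0.8780]

0.5670 0.2510 0.7560 -0.8780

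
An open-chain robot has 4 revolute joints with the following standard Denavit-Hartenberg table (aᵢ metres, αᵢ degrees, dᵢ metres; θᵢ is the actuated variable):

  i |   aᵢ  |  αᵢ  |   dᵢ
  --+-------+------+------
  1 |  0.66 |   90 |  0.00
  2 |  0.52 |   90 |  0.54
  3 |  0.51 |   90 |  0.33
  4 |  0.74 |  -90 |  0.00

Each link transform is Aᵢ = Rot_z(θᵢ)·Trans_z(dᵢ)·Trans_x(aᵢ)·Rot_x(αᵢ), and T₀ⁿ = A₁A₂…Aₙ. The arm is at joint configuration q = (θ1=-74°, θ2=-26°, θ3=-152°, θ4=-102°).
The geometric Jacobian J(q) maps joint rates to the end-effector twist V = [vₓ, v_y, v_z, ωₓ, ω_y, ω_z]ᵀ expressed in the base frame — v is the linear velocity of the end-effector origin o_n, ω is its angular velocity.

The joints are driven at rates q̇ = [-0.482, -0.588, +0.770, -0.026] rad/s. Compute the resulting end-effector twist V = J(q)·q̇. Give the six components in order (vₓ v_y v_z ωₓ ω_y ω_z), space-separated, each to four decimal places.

o_n = [-0.0779, -1.0807, 0.2639]
J₁: ẑ×o_n = [1.0807, -0.0779, 0.0000], ω = ẑ
J2: z=[-0.9613, -0.2756, 0.0000] o=[0.1819, -0.6344, 0.0000] → [-0.0727, 0.2536, 0.3574, -0.9613, -0.2756, 0.0000]
J3: z=[-0.1208, 0.4214, -0.8988] o=[-0.2083, -1.2325, -0.2280] → [0.3437, -0.0578, -0.0733, -0.1208, 0.4214, -0.8988]
J4: z=[-0.9651, 0.1622, 0.2058] o=[-0.1296, -0.6384, -0.3272] → [0.1869, 0.5810, 0.4184, -0.9651, 0.1622, 0.2058]
V = J·q̇ = [-0.2184, -0.1712, -0.2775, 0.4973, 0.4823, -1.1794]

-0.2184 -0.1712 -0.2775 0.4973 0.4823 -1.1794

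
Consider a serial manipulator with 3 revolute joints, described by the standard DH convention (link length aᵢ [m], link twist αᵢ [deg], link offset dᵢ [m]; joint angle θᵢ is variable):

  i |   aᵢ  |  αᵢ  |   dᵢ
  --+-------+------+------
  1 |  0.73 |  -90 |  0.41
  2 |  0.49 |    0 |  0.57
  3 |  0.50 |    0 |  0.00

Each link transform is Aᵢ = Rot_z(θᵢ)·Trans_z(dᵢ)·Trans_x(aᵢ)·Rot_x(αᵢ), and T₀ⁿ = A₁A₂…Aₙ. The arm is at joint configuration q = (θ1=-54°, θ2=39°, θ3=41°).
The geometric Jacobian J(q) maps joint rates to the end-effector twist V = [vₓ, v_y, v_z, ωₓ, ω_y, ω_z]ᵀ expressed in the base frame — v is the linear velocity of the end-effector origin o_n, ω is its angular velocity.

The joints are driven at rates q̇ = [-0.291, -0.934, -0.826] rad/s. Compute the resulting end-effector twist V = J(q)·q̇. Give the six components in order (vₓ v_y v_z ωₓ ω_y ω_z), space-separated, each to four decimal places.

0.4942 -1.2732 0.5085 -1.4239 -1.0345 -0.2910

o_n = [1.1651, -0.6339, -0.3908]
J₁: ẑ×o_n = [0.6339, 1.1651, -0.0000], ω = ẑ
J2: z=[0.8090, 0.5878, 0.0000] o=[0.4291, -0.5906, 0.4100] → [-0.4707, 0.6478, -0.4676, 0.8090, 0.5878, 0.0000]
J3: z=[0.8090, 0.5878, 0.0000] o=[1.1141, -0.5636, 0.1016] → [-0.2894, 0.3984, -0.0868, 0.8090, 0.5878, 0.0000]
V = J·q̇ = [0.4942, -1.2732, 0.5085, -1.4239, -1.0345, -0.2910]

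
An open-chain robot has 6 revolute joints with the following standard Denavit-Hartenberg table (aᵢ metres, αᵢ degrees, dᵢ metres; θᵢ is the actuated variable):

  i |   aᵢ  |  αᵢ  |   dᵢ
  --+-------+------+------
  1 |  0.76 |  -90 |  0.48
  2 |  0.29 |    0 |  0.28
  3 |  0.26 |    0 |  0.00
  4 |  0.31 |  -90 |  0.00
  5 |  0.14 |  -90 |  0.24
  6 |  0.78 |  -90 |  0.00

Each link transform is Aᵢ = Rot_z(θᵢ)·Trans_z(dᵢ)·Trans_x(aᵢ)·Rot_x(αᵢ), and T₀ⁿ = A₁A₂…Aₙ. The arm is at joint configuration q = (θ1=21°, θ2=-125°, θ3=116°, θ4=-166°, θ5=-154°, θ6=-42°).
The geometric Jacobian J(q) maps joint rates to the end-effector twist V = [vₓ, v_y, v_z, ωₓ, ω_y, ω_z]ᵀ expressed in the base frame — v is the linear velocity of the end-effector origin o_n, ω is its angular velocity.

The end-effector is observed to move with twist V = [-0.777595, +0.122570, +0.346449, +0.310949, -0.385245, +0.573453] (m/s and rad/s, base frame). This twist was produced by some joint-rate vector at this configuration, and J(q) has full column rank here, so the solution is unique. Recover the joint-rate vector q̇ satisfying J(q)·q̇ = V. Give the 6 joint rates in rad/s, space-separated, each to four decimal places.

o_n = [0.9558, 1.0047, 1.4879]
J₁: ẑ×o_n = [-1.0047, 0.9558, 0.0000], ω = ẑ
J2: z=[-0.3584, 0.9336, 0.0000] o=[0.7095, 0.2724, 0.4800] → [0.9409, 0.3612, -0.4924, -0.3584, 0.9336, 0.0000]
J3: z=[-0.3584, 0.9336, 0.0000] o=[0.4539, 0.4742, 0.7176] → [0.7192, 0.2761, -0.6587, -0.3584, 0.9336, 0.0000]
J4: z=[-0.3584, 0.9336, 0.0000] o=[0.6936, 0.5662, 0.7582] → [0.6812, 0.2615, -0.4019, -0.3584, 0.9336, 0.0000]
J5: z=[0.0814, 0.0312, 0.9962] o=[0.4053, 0.4555, 0.7852] → [-0.5252, 0.4912, 0.0275, 0.0814, 0.0312, 0.9962]
J6: z=[-0.7298, 0.6826, 0.0382] o=[0.5199, 0.5652, 1.0134] → [0.3071, 0.3630, -0.6183, -0.7298, 0.6826, 0.0382]
q̇ = J⁺·V = [0.1210, -0.6410, -0.0800, 0.4800, 0.4640, -0.2560]

0.1210 -0.6410 -0.0800 0.4800 0.4640 -0.2560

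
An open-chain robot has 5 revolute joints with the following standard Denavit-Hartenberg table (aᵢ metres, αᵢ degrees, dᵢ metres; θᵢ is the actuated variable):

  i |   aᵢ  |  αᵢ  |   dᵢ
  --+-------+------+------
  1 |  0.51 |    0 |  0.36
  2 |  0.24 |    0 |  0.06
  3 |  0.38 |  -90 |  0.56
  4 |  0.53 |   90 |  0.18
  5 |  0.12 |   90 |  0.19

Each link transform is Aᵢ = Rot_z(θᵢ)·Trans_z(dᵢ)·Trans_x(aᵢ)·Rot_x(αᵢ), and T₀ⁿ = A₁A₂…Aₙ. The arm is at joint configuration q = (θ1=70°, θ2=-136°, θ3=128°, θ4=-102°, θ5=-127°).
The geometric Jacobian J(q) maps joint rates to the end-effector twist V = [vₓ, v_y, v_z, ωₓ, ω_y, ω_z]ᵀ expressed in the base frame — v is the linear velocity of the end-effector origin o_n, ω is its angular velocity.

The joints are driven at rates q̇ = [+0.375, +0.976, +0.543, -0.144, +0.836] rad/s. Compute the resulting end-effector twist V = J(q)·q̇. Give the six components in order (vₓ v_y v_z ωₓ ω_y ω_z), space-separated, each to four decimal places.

o_n = [0.2442, 0.3869, 1.3883]
J₁: ẑ×o_n = [-0.3869, 0.2442, 0.0000], ω = ẑ
J2: z=[0.0000, 0.0000, 1.0000] o=[0.1744, 0.4792, 0.3600] → [0.0923, 0.0698, -0.0000, 0.0000, 0.0000, 1.0000]
J3: z=[0.0000, 0.0000, 1.0000] o=[0.2720, 0.2600, 0.4200] → [-0.1269, -0.0278, 0.0000, 0.0000, 0.0000, 1.0000]
J4: z=[-0.8829, 0.4695, 0.0000] o=[0.4504, 0.5955, 0.9800] → [0.1917, 0.3605, 0.2810, -0.8829, 0.4695, 0.0000]
J5: z=[-0.4592, -0.8637, -0.2079] o=[0.2398, 0.5827, 1.4984] → [0.0544, -0.0515, 0.0937, -0.4592, -0.8637, -0.2079]
V = J·q̇ = [-0.1060, 0.0496, 0.0379, -0.2568, -0.7896, 1.7202]

-0.1060 0.0496 0.0379 -0.2568 -0.7896 1.7202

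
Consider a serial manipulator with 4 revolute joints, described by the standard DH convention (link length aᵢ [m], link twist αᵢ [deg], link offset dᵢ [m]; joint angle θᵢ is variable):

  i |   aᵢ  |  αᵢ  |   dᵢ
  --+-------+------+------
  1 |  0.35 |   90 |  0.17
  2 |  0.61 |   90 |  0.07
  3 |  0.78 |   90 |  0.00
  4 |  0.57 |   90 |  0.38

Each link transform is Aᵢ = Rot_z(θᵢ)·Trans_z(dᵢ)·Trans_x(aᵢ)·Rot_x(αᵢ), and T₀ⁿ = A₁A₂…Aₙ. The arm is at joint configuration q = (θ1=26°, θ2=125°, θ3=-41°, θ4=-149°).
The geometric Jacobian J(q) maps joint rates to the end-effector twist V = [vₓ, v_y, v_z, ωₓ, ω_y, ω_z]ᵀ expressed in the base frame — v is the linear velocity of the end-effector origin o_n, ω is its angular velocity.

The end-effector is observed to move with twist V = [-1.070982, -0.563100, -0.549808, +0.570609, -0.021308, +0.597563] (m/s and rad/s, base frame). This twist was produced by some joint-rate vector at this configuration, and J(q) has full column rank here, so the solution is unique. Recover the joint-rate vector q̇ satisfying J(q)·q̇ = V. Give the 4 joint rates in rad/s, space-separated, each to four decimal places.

o_n = [-0.3797, 0.2687, 0.4772]
J₁: ẑ×o_n = [-0.2687, -0.3797, 0.0000], ω = ẑ
J2: z=[0.4384, -0.8988, 0.0000] o=[0.3146, 0.1534, 0.1700] → [-0.2761, -0.1347, -0.5735, 0.4384, -0.8988, 0.0000]
J3: z=[0.7362, 0.3591, 0.5736] o=[0.0308, -0.0629, 0.6697] → [-0.2593, -0.0938, 0.3915, 0.7362, 0.3591, 0.5736]
J4: z=[0.0074, 0.8433, -0.5374] o=[-0.4970, 0.2491, 1.1519] → [-0.5584, -0.0580, -0.0987, 0.0074, 0.8433, -0.5374]
q̇ = J⁺·V = [0.9610, 0.9440, 0.2040, 0.8940]

0.9610 0.9440 0.2040 0.8940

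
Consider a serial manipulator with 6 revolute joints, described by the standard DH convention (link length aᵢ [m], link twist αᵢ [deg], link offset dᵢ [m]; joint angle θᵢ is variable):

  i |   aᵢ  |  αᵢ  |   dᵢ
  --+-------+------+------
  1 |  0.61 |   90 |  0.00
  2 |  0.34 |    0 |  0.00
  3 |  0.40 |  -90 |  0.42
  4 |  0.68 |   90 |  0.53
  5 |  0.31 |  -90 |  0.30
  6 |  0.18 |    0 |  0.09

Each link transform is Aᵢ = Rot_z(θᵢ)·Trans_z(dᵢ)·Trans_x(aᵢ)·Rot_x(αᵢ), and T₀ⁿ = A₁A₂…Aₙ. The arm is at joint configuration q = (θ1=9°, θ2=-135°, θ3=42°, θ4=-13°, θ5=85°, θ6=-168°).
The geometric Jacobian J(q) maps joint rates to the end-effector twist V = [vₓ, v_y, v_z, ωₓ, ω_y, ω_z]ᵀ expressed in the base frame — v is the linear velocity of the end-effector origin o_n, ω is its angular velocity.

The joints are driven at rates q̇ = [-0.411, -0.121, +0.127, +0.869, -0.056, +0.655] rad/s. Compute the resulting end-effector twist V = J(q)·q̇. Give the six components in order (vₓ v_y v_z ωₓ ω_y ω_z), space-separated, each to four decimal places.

-0.3614 -0.1369 -0.3554 0.9151 0.3427 0.1629

o_n = [1.1184, -0.7181, -1.1850]
J₁: ẑ×o_n = [0.7181, 1.1184, -0.0000], ω = ẑ
J2: z=[0.1564, -0.9877, 0.0000] o=[0.6025, 0.0954, 0.0000] → [1.1704, 0.1854, 0.3823, 0.1564, -0.9877, 0.0000]
J3: z=[0.1564, -0.9877, 0.0000] o=[0.3650, 0.0578, -0.2404] → [0.9329, 0.1478, 0.6227, 0.1564, -0.9877, 0.0000]
J4: z=[0.9863, 0.1562, -0.0523] o=[0.4101, -0.3603, -0.6399] → [-0.1039, 0.5006, -0.4636, 0.9863, 0.1562, -0.0523]
J5: z=[0.1641, -0.9605, 0.2246] o=[0.9225, -0.4340, -1.3293] → [-0.0748, 0.0203, 0.1415, 0.1641, -0.9605, 0.2246]
J6: z=[0.1011, 0.2429, 0.9648] o=[1.2759, -0.6801, -1.3043] → [0.0656, -0.1640, 0.0344, 0.1011, 0.2429, 0.9648]
V = J·q̇ = [-0.3614, -0.1369, -0.3554, 0.9151, 0.3427, 0.1629]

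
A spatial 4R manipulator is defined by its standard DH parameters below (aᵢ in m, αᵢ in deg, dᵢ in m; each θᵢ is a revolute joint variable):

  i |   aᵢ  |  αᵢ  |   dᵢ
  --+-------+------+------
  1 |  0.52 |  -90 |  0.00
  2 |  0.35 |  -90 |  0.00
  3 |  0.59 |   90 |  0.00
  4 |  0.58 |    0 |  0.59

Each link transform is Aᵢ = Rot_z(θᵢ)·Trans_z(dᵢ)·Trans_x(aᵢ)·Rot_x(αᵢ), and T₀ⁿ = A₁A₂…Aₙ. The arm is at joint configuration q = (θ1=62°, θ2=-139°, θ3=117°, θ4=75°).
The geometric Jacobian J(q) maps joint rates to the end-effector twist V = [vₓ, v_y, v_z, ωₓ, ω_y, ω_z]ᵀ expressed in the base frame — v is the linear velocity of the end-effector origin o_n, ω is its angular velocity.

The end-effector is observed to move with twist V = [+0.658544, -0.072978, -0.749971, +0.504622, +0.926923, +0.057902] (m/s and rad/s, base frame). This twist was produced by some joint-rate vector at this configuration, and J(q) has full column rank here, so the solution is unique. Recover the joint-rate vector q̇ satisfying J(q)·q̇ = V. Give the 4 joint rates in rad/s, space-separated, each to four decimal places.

-0.2000 -0.3300 0.8870 -0.7040

o_n = [1.0442, -0.0113, 0.7769]
J₁: ẑ×o_n = [0.0113, 1.0442, -0.0000], ω = ẑ
J2: z=[-0.8829, 0.4695, 0.0000] o=[0.2441, 0.4591, 0.0000] → [0.3647, 0.6859, 0.0398, -0.8829, 0.4695, 0.0000]
J3: z=[0.3080, 0.5793, 0.7547] o=[0.1201, 0.2259, 0.2296] → [0.4960, 0.5289, -0.6084, 0.3080, 0.5793, 0.7547]
J4: z=[0.0852, -0.8069, 0.5846] o=[0.6792, 0.1576, 0.0539] → [-0.4846, 0.1518, 0.2802, 0.0852, -0.8069, 0.5846]
q̇ = J⁺·V = [-0.2000, -0.3300, 0.8870, -0.7040]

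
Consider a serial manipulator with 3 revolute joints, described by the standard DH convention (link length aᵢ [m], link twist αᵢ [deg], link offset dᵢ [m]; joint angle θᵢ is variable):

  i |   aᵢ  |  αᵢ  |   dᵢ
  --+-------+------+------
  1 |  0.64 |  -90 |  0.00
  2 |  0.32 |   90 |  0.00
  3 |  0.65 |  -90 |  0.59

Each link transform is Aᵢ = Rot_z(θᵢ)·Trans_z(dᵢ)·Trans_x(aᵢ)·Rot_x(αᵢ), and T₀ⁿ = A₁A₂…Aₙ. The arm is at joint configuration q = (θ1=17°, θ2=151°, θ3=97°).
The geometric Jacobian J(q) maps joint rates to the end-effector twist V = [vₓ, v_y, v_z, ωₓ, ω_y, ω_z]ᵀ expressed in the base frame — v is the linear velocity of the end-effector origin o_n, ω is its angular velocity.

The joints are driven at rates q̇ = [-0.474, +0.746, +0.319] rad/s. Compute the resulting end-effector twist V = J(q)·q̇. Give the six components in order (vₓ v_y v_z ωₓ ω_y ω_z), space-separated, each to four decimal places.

o_n = [0.4956, 0.8261, -0.6328]
J₁: ẑ×o_n = [-0.8261, 0.4956, 0.0000], ω = ẑ
J2: z=[-0.2924, 0.9563, 0.0000] o=[0.6120, 0.1871, 0.0000] → [-0.6051, -0.1850, -0.0754, -0.2924, 0.9563, 0.0000]
J3: z=[0.4636, 0.1417, -0.8746] o=[0.3444, 0.1053, -0.1551] → [0.5628, 0.0892, 0.3128, 0.4636, 0.1417, -0.8746]
V = J·q̇ = [0.1197, -0.3444, 0.0435, -0.0702, 0.7586, -0.7530]

0.1197 -0.3444 0.0435 -0.0702 0.7586 -0.7530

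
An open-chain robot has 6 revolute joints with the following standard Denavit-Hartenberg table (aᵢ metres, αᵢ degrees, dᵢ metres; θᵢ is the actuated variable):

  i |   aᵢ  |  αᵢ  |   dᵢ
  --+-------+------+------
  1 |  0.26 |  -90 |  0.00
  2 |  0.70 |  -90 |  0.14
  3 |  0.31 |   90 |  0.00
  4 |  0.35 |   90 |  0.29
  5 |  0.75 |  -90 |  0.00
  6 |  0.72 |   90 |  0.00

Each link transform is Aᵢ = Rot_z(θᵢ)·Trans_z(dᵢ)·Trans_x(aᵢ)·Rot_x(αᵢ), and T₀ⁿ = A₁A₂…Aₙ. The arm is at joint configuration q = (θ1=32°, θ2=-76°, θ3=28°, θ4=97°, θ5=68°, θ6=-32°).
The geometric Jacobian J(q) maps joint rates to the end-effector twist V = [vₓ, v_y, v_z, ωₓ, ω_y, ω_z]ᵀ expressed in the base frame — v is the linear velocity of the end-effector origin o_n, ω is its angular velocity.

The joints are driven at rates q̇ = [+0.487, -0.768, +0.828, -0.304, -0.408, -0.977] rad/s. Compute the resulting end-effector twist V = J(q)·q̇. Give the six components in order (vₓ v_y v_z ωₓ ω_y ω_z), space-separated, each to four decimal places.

-0.4231 -1.5885 2.2748 1.8146 -0.1840 -0.6655

o_n = [0.7048, 1.8976, 1.6686]
J₁: ẑ×o_n = [-1.8976, 0.7048, 0.0000], ω = ẑ
J2: z=[-0.5299, 0.8480, 0.0000] o=[0.2205, 0.1378, 0.0000] → [1.4150, 0.8842, -1.3433, -0.5299, 0.8480, 0.0000]
J3: z=[0.8229, 0.5142, -0.2419] o=[0.2899, 0.3462, 0.6792] → [0.8840, -0.9145, 1.0632, 0.8229, 0.5142, -0.2419]
J4: z=[-0.3716, 0.8090, 0.4555] o=[0.4232, 0.2579, 0.9448] → [-0.1614, 0.3972, -0.8371, -0.3716, 0.8090, 0.4555]
J5: z=[0.5270, -0.2202, 0.8209] o=[0.5830, 0.6833, 0.9563] → [-1.1536, -0.2753, 0.6668, 0.5270, -0.2202, 0.8209]
J6: z=[-0.8479, -0.2023, 0.4901] o=[0.5393, 1.3990, 1.1763] → [-0.3440, 0.4985, -0.3893, -0.8479, -0.2023, 0.4901]
V = J·q̇ = [-0.4231, -1.5885, 2.2748, 1.8146, -0.1840, -0.6655]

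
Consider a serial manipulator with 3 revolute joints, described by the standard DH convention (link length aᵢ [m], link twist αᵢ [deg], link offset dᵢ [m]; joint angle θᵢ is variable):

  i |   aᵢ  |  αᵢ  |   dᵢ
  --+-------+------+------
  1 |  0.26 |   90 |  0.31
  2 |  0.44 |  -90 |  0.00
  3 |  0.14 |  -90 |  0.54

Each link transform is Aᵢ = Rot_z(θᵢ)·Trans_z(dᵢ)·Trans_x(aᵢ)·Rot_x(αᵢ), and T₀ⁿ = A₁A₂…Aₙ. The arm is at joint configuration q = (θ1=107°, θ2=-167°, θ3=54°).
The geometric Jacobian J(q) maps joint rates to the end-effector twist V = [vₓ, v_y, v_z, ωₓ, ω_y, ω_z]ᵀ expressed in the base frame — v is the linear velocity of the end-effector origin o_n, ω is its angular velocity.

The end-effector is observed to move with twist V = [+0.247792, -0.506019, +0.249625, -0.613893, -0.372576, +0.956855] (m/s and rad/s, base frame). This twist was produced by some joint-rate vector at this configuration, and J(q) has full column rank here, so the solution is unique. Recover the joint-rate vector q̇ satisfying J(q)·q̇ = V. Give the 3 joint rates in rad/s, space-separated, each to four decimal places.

0.1910 -0.6960 -0.7860

o_n = [-0.0711, -0.1550, -0.3336]
J₁: ẑ×o_n = [0.1550, -0.0711, 0.0000], ω = ẑ
J2: z=[0.9563, 0.2924, 0.0000] o=[-0.0760, 0.2486, 0.3100] → [-0.1882, 0.6155, -0.3874, 0.9563, 0.2924, 0.0000]
J3: z=[-0.0658, 0.2151, -0.9744] o=[0.0493, -0.1614, 0.2110] → [-0.1110, 0.0815, 0.0255, -0.0658, 0.2151, -0.9744]
q̇ = J⁺·V = [0.1910, -0.6960, -0.7860]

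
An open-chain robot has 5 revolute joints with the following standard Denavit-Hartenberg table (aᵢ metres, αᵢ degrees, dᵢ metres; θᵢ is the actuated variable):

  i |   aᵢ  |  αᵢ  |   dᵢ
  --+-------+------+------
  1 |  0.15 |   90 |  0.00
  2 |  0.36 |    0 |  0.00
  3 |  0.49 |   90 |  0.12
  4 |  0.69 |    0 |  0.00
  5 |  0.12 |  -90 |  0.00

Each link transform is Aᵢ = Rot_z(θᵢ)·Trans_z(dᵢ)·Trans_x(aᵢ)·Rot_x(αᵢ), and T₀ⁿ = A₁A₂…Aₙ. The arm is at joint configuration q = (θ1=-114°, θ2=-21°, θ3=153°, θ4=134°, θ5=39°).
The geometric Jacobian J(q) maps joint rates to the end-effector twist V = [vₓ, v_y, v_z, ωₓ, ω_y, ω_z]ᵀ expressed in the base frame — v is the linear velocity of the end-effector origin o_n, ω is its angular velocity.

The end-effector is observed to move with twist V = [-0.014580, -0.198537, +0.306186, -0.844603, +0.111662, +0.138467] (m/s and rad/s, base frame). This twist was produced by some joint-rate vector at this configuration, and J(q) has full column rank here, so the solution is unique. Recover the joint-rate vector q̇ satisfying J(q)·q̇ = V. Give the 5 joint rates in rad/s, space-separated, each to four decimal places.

-0.0790 0.9120 -0.0950 0.1520 0.1730

o_n = [-0.8036, -0.2537, -0.2096]
J₁: ẑ×o_n = [0.2537, -0.8036, 0.0000], ω = ẑ
J2: z=[-0.9135, 0.4067, 0.0000] o=[-0.0610, -0.1370, 0.0000] → [-0.0852, -0.1915, 0.4086, -0.9135, 0.4067, 0.0000]
J3: z=[-0.9135, 0.4067, 0.0000] o=[-0.1977, -0.4441, -0.1290] → [-0.0328, -0.0736, 0.0725, -0.9135, 0.4067, 0.0000]
J4: z=[-0.3023, -0.6789, 0.6691] o=[-0.1740, -0.0957, 0.2351] → [0.4076, -0.5557, -0.3797, -0.3023, -0.6789, 0.6691]
J5: z=[-0.3023, -0.6789, 0.6691] o=[-0.7579, -0.1868, -0.1211] → [0.1048, -0.0574, -0.0109, -0.3023, -0.6789, 0.6691]
q̇ = J⁺·V = [-0.0790, 0.9120, -0.0950, 0.1520, 0.1730]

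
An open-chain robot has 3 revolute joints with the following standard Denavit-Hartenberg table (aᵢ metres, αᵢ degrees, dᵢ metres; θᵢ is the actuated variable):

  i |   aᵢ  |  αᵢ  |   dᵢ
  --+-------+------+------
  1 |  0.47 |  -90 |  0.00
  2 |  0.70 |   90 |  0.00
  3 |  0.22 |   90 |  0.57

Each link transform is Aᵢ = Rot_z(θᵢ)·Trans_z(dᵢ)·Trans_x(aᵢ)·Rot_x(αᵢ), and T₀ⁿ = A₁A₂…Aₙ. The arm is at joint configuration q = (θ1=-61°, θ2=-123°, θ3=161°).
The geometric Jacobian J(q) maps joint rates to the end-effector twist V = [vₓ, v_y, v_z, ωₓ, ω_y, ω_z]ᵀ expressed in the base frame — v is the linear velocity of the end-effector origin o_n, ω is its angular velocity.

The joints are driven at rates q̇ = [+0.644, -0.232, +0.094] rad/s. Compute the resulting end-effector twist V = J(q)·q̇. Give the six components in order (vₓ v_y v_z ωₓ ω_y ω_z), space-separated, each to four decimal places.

o_n = [-0.0712, 0.2761, 0.1022]
J₁: ẑ×o_n = [-0.2761, -0.0712, 0.0000], ω = ẑ
J2: z=[0.8746, 0.4848, 0.0000] o=[0.2279, -0.4111, 0.0000] → [0.0495, -0.0894, 0.7460, 0.8746, 0.4848, 0.0000]
J3: z=[-0.4066, 0.7335, -0.5446] o=[0.0430, -0.0776, 0.5871] → [-0.1630, -0.1350, -0.0601, -0.4066, 0.7335, -0.5446]
V = J·q̇ = [-0.2046, -0.0378, -0.1787, -0.2411, -0.0435, 0.5928]

-0.2046 -0.0378 -0.1787 -0.2411 -0.0435 0.5928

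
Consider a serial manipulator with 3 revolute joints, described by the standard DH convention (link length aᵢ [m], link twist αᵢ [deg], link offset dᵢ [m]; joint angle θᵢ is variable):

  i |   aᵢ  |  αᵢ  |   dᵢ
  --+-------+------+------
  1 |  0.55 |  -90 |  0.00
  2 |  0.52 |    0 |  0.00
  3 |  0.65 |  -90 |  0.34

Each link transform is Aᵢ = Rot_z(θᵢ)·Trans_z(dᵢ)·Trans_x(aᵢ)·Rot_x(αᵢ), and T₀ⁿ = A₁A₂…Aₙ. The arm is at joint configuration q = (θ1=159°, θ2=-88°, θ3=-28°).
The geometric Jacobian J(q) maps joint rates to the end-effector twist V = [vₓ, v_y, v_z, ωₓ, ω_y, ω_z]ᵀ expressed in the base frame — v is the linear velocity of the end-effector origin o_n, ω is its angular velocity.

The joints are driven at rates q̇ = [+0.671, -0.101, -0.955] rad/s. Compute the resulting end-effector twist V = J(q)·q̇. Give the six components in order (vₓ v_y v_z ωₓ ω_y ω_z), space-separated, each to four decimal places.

0.7698 -0.4991 -0.2991 0.3784 0.9859 0.6710

o_n = [-0.3862, -0.2159, 1.1039]
J₁: ẑ×o_n = [0.2159, -0.3862, 0.0000], ω = ẑ
J2: z=[-0.3584, -0.9336, 0.0000] o=[-0.5135, 0.1971, 0.0000] → [-1.0306, 0.3956, 0.2668, -0.3584, -0.9336, 0.0000]
J3: z=[-0.3584, -0.9336, 0.0000] o=[-0.5304, 0.2036, 0.5197] → [-0.5454, 0.2094, 0.2849, -0.3584, -0.9336, 0.0000]
V = J·q̇ = [0.7698, -0.4991, -0.2991, 0.3784, 0.9859, 0.6710]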